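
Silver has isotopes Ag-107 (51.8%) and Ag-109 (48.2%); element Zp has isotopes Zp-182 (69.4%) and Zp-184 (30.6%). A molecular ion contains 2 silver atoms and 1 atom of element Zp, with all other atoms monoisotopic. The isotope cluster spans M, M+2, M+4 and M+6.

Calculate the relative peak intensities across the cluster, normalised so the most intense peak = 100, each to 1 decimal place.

Silver pattern (n=2): 0.268324 : 0.499352 : 0.232324
Element Zp pattern (n=1): 0.6940 : 0.3060
Convolve the two distributions (both contribute in 2-u steps):
  M: 0.268324×0.6940 = 0.186217
  M+2: 0.268324×0.3060 + 0.499352×0.6940 = 0.428657
  M+4: 0.499352×0.3060 + 0.232324×0.6940 = 0.314035
  M+6: 0.232324×0.3060 = 0.071091
Scale to base peak (0.428657) = 100: 43.4 : 100.0 : 73.3 : 16.6

43.4 : 100.0 : 73.3 : 16.6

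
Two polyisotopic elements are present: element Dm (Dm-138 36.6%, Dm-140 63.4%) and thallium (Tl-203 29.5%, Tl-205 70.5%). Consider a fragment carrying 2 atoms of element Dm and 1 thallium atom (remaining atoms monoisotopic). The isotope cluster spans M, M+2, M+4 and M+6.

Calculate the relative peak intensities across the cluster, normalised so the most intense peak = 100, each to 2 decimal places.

8.87 : 51.90 : 100.00 : 63.57

Element Dm pattern (n=2): 0.133956 : 0.464088 : 0.401956
Thallium pattern (n=1): 0.2950 : 0.7050
Convolve the two distributions (both contribute in 2-u steps):
  M: 0.133956×0.2950 = 0.039517
  M+2: 0.133956×0.7050 + 0.464088×0.2950 = 0.231345
  M+4: 0.464088×0.7050 + 0.401956×0.2950 = 0.445759
  M+6: 0.401956×0.7050 = 0.283379
Scale to base peak (0.445759) = 100: 8.87 : 51.90 : 100.00 : 63.57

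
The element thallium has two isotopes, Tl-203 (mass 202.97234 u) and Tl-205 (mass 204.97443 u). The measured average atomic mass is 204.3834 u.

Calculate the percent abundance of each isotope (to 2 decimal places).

Tl-203: 29.52%, Tl-205: 70.48%

Writing the weighted mean with unknown fraction x of Tl-203:
202.97234·x + 204.97443·(1 − x) = 204.3834
(202.97234 − 204.97443)·x = 204.3834 − 204.97443
x = -0.59103 / -2.00209 = 0.29521 → 29.52% Tl-203, 70.48% Tl-205.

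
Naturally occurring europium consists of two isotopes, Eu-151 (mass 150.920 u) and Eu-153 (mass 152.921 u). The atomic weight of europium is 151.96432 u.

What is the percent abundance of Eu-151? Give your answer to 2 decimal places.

Let x be the fractional abundance of Eu-151; then Eu-153 has abundance 1 − x.
150.920·x + 152.921·(1 − x) = 151.96432
(150.920 − 152.921)·x = 151.96432 − 152.921
x = -0.95668 / -2.001 = 0.47810 → 47.81% Eu-151, 52.19% Eu-153.

47.81%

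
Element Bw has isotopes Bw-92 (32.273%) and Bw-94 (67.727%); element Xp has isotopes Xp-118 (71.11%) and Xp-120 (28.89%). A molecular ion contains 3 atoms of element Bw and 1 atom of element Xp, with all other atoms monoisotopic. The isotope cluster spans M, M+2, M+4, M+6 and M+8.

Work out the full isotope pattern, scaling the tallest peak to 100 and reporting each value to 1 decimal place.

6.3 : 42.5 : 100.0 : 92.6 : 23.8

Element Bw pattern (n=3): 0.03361383 : 0.21162247 : 0.44410358 : 0.31066013
Element Xp pattern (n=1): 0.7111 : 0.2889
Convolve the two distributions (both contribute in 2-u steps):
  M: 0.03361383×0.7111 = 0.023903
  M+2: 0.03361383×0.2889 + 0.21162247×0.7111 = 0.160196
  M+4: 0.21162247×0.2889 + 0.44410358×0.7111 = 0.376940
  M+6: 0.44410358×0.2889 + 0.31066013×0.7111 = 0.349212
  M+8: 0.31066013×0.2889 = 0.089750
Scale to base peak (0.376940) = 100: 6.3 : 42.5 : 100.0 : 92.6 : 23.8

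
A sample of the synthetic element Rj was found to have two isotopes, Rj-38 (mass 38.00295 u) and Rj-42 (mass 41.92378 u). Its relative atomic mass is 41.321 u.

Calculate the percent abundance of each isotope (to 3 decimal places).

Rj-38: 15.374%, Rj-42: 84.626%

Let x be the fractional abundance of Rj-38; then Rj-42 has abundance 1 − x.
38.00295·x + 41.92378·(1 − x) = 41.321
(38.00295 − 41.92378)·x = 41.321 − 41.92378
x = -0.60278 / -3.92083 = 0.15374 → 15.374% Rj-38, 84.626% Rj-42.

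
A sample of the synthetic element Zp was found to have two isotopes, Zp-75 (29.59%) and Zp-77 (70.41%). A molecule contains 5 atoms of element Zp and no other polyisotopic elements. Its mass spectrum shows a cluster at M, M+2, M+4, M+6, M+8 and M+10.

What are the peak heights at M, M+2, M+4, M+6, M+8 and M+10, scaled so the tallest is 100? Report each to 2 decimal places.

0.62 : 7.42 : 35.32 : 84.05 : 100.00 : 47.59

Each Zp atom is independently Zp-75 (p = 0.2959) or Zp-77 (q = 0.7041); the cluster is the binomial expansion (p + q)^5.
P(M) = 0.2959^5 = 0.002268
P(M+2) = 5 × 0.2959^4 × 0.7041^1 = 0.026989
P(M+4) = 10 × 0.2959^3 × 0.7041^2 = 0.128441
P(M+6) = 10 × 0.2959^2 × 0.7041^3 = 0.305628
P(M+8) = 5 × 0.2959^1 × 0.7041^4 = 0.363624
P(M+10) = 0.7041^5 = 0.173050
The M+8 peak is largest (0.363624); scaling to 100 gives 0.62 : 7.42 : 35.32 : 84.05 : 100.00 : 47.59.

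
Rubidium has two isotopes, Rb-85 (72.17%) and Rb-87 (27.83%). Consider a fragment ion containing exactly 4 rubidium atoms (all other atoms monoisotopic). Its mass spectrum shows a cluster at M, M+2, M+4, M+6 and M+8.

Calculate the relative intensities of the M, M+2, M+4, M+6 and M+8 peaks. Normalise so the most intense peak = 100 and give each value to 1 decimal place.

Expanding (0.7217 + 0.2783)^4:
P(M) = 0.7217^4 = 0.271286
P(M+2) = 4 × 0.7217^3 × 0.2783^1 = 0.418450
P(M+4) = 6 × 0.7217^2 × 0.2783^2 = 0.242042
P(M+6) = 4 × 0.7217^1 × 0.2783^3 = 0.062224
P(M+8) = 0.2783^4 = 0.005999
The M+2 peak is largest (0.418450); scaling to 100 gives 64.8 : 100.0 : 57.8 : 14.9 : 1.4.

64.8 : 100.0 : 57.8 : 14.9 : 1.4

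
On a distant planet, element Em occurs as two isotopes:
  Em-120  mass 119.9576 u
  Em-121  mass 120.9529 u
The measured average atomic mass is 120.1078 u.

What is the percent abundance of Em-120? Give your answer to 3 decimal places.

84.909%

With x = fraction of Em-120 (so Em-121 is 1 − x):
119.9576·x + 120.9529·(1 − x) = 120.1078
(119.9576 − 120.9529)·x = 120.1078 − 120.9529
x = -0.8451 / -0.9953 = 0.84909 → 84.909% Em-120, 15.091% Em-121.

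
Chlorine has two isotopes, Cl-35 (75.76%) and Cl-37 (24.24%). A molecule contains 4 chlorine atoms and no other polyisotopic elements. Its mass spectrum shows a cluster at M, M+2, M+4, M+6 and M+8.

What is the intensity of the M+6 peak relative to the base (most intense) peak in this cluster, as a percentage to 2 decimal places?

Term probabilities: M 0.3294, M+2 0.4216, M+4 0.2023, M+6 0.0432, M+8 0.0035. Base peak = M+2.
P(M+2) = C(4,1) × 0.7576^3 × 0.2424^1 = 4 × 0.4348304 × 0.2424 = 0.421612 (base)
P(M+6) = C(4,3) × 0.7576^1 × 0.2424^3 = 4 × 0.7576 × 0.01424288 = 0.043162
Relative intensity = 0.043162 / 0.421612 × 100 = 10.24

10.24%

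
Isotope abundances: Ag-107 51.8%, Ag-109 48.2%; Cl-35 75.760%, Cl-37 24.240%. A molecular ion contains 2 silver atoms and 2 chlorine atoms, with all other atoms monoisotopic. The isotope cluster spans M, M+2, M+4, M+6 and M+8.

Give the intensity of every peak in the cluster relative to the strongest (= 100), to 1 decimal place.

40.0 : 100.0 : 86.3 : 29.8 : 3.5

Silver pattern (n=2): 0.268324 : 0.499352 : 0.232324
Chlorine pattern (n=2): 0.57395776 : 0.36728448 : 0.05875776
Convolve the two distributions (both contribute in 2-u steps):
  M: 0.268324×0.57395776 = 0.154007
  M+2: 0.268324×0.36728448 + 0.499352×0.57395776 = 0.385158
  M+4: 0.268324×0.05875776 + 0.499352×0.36728448 + 0.232324×0.57395776 = 0.332515
  M+6: 0.499352×0.05875776 + 0.232324×0.36728448 = 0.114670
  M+8: 0.232324×0.05875776 = 0.013651
Scale to base peak (0.385158) = 100: 40.0 : 100.0 : 86.3 : 29.8 : 3.5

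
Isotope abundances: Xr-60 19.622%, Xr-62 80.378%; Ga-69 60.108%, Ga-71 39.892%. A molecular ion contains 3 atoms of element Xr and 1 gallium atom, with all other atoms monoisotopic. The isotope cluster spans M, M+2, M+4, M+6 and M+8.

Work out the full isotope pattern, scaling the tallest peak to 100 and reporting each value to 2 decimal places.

Element Xr pattern (n=3): 0.00755492 : 0.09284211 : 0.38031103 : 0.51929195
Gallium pattern (n=1): 0.60108 : 0.39892
Convolve the two distributions (both contribute in 2-u steps):
  M: 0.00755492×0.60108 = 0.004541
  M+2: 0.00755492×0.39892 + 0.09284211×0.60108 = 0.058819
  M+4: 0.09284211×0.39892 + 0.38031103×0.60108 = 0.265634
  M+6: 0.38031103×0.39892 + 0.51929195×0.60108 = 0.463850
  M+8: 0.51929195×0.39892 = 0.207156
Scale to base peak (0.463850) = 100: 0.98 : 12.68 : 57.27 : 100.00 : 44.66

0.98 : 12.68 : 57.27 : 100.00 : 44.66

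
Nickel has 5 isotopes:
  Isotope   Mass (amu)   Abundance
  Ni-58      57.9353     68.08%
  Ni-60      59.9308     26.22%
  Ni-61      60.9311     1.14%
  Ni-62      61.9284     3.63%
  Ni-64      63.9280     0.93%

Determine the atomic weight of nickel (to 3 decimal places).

Weight each isotope mass by its fractional abundance: 0.6808 × 57.9353 + 0.2622 × 59.9308 + 0.0114 × 60.9311 + 0.0363 × 61.9284 + 0.0093 × 63.9280
= 39.44235 + 15.71386 + 0.69461 + 2.24800 + 0.59453 = 58.69335 amu

58.693 amu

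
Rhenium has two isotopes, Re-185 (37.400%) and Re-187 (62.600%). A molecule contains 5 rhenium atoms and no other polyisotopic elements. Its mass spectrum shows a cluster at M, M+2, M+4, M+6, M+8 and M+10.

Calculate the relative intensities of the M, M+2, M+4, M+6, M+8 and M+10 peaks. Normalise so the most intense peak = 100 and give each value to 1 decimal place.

Each Re atom is independently Re-185 (p = 0.37400) or Re-187 (q = 0.62600); the cluster is the binomial expansion (p + q)^5.
P(M) = 0.37400^5 = 0.007317
P(M+2) = 5 × 0.37400^4 × 0.62600^1 = 0.061239
P(M+4) = 10 × 0.37400^3 × 0.62600^2 = 0.205005
P(M+6) = 10 × 0.37400^2 × 0.62600^3 = 0.343136
P(M+8) = 5 × 0.37400^1 × 0.62600^4 = 0.287170
P(M+10) = 0.62600^5 = 0.096133
The M+6 peak is largest (0.343136); scaling to 100 gives 2.1 : 17.8 : 59.7 : 100.0 : 83.7 : 28.0.

2.1 : 17.8 : 59.7 : 100.0 : 83.7 : 28.0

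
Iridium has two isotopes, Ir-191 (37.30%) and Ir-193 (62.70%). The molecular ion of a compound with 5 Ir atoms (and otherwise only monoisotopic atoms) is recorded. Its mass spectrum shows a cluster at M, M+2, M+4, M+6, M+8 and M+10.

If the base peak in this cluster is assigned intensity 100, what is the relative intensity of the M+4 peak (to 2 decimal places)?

(0.3730 + 0.6270)^5 gives M 0.0072, M+2 0.0607, M+4 0.2040, M+6 0.3429, M+8 0.2882, M+10 0.0969; the largest is M+6.
P(M+6) = C(5,3) × 0.3730^2 × 0.6270^3 = 10 × 0.139129 × 0.24649188 = 0.342942 (base)
P(M+4) = C(5,2) × 0.3730^3 × 0.6270^2 = 10 × 0.05189512 × 0.393129 = 0.204015
Relative intensity = 0.204015 / 0.342942 × 100 = 59.49

59.49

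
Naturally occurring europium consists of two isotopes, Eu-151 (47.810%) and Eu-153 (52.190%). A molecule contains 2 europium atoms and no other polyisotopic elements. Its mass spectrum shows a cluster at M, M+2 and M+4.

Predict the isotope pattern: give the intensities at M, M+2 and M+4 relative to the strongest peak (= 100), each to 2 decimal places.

45.80 : 100.00 : 54.58

The 2 Eu atoms are independent, so intensities follow the terms of (0.47810 + 0.52190)^2.
P(M) = 0.47810^2 = 0.228580
P(M+2) = 2 × 0.47810^1 × 0.52190^1 = 0.499041
P(M+4) = 0.52190^2 = 0.272380
The M+2 peak is largest (0.499041); scaling to 100 gives 45.80 : 100.00 : 54.58.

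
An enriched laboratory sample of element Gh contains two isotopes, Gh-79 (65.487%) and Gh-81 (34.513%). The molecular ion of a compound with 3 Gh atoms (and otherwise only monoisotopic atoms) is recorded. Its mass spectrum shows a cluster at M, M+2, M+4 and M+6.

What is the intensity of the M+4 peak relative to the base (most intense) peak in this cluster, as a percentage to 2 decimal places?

52.70%

Term probabilities: M 0.2808, M+2 0.4440, M+4 0.2340, M+6 0.0411. Base peak = M+2.
P(M+2) = C(3,1) × 0.65487^2 × 0.34513^1 = 3 × 0.42885472 × 0.34513 = 0.444032 (base)
P(M+4) = C(3,2) × 0.65487^1 × 0.34513^2 = 3 × 0.65487 × 0.11911472 = 0.234014
Relative intensity = 0.234014 / 0.444032 × 100 = 52.70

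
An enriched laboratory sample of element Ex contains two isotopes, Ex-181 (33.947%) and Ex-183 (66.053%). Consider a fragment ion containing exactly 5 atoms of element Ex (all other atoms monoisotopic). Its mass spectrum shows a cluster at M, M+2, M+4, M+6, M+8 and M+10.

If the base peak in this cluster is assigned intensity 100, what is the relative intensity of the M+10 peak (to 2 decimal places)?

37.86

Term probabilities: M 0.0045, M+2 0.0439, M+4 0.1707, M+6 0.3321, M+8 0.3231, M+10 0.1257. Base peak = M+6.
P(M+6) = C(5,3) × 0.33947^2 × 0.66053^3 = 10 × 0.11523988 × 0.28818916 = 0.332109 (base)
P(M+10) = C(5,5) × 0.33947^0 × 0.66053^5 = 1 × 1.0000 × 0.1257369 = 0.125737
Relative intensity = 0.125737 / 0.332109 × 100 = 37.86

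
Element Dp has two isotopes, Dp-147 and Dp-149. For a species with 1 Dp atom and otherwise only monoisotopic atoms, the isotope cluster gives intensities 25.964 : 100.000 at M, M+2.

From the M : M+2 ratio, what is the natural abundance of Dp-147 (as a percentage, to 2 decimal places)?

20.61%

If p is the fraction of Dp that is Dp-147, then I(M+2)/I(M) = [C(1,1)·p^0·(1−p)] / p^1 = 1·(1−p)/p = 100.000/25.964 = 3.8515
(1−p)/p = 3.8515/1 = 3.8515  ⇒  p = 1/(1 + 3.8515) = 0.2061
Dp-147: 20.61%, Dp-149: 79.39%.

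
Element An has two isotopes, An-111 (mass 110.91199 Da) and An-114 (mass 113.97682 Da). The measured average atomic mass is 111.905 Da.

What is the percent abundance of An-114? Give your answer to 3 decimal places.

32.400%

Let x be the fractional abundance of An-111; then An-114 has abundance 1 − x.
110.91199·x + 113.97682·(1 − x) = 111.905
(110.91199 − 113.97682)·x = 111.905 − 113.97682
x = -2.07182 / -3.06483 = 0.67600 → 67.600% An-111, 32.400% An-114.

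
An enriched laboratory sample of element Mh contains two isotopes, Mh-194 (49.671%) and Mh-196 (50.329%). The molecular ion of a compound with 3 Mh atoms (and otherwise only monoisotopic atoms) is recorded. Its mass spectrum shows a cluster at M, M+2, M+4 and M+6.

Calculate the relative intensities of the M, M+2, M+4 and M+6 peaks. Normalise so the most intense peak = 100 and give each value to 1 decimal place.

32.5 : 98.7 : 100.0 : 33.8

Each Mh atom is independently Mh-194 (p = 0.49671) or Mh-196 (q = 0.50329); the cluster is the binomial expansion (p + q)^3.
P(M) = 0.49671^3 = 0.122549
P(M+2) = 3 × 0.49671^2 × 0.50329^1 = 0.372516
P(M+4) = 3 × 0.49671^1 × 0.50329^2 = 0.377451
P(M+6) = 0.50329^3 = 0.127484
The M+4 peak is largest (0.377451); scaling to 100 gives 32.5 : 98.7 : 100.0 : 33.8.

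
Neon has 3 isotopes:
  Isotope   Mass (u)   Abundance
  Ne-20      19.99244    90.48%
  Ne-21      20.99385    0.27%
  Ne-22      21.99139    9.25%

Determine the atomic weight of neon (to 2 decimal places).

Ar = Σ fᵢ·mᵢ = 0.9048 × 19.99244 + 0.0027 × 20.99385 + 0.0925 × 21.99139
= 18.089160 + 0.056683 + 2.034204 = 20.180047 u

20.18 u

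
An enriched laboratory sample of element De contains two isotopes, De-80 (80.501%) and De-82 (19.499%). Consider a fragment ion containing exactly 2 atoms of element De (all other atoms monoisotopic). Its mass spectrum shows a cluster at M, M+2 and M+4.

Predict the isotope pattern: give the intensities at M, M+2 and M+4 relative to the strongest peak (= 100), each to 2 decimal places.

The 2 De atoms are independent, so intensities follow the terms of (0.80501 + 0.19499)^2.
P(M) = 0.80501^2 = 0.648041
P(M+2) = 2 × 0.80501^1 × 0.19499^1 = 0.313938
P(M+4) = 0.19499^2 = 0.038021
The M peak is largest (0.648041); scaling to 100 gives 100.00 : 48.44 : 5.87.

100.00 : 48.44 : 5.87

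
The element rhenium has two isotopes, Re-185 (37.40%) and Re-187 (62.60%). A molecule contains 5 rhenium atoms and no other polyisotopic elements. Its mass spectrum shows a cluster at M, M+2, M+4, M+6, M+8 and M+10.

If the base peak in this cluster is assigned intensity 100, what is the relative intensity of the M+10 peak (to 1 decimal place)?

28.0

(0.3740 + 0.6260)^5 gives M 0.0073, M+2 0.0612, M+4 0.2050, M+6 0.3431, M+8 0.2872, M+10 0.0961; the largest is M+6.
P(M+6) = C(5,3) × 0.3740^2 × 0.6260^3 = 10 × 0.139876 × 0.24531438 = 0.343136 (base)
P(M+10) = C(5,5) × 0.3740^0 × 0.6260^5 = 1 × 1.0000 × 0.09613282 = 0.096133
Relative intensity = 0.096133 / 0.343136 × 100 = 28.0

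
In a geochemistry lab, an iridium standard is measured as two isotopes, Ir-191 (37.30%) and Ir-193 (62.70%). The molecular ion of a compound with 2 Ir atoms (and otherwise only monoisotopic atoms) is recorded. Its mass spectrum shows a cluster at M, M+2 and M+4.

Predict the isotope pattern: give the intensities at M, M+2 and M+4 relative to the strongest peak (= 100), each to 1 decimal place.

29.7 : 100.0 : 84.0

Expanding (0.3730 + 0.6270)^2:
P(M) = 0.3730^2 = 0.139129
P(M+2) = 2 × 0.3730^1 × 0.6270^1 = 0.467742
P(M+4) = 0.6270^2 = 0.393129
The M+2 peak is largest (0.467742); scaling to 100 gives 29.7 : 100.0 : 84.0.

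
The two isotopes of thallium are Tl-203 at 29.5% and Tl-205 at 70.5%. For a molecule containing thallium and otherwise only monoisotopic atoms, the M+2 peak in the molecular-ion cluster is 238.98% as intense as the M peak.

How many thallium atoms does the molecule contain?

1

With n Tl atoms, P(M+2)/P(M) = C(n,1)·p^(n−1)q / p^n = n·q/p = n · 0.705/0.295.
n = 2.3898 × 0.295/0.705 = 1.00 ≈ 1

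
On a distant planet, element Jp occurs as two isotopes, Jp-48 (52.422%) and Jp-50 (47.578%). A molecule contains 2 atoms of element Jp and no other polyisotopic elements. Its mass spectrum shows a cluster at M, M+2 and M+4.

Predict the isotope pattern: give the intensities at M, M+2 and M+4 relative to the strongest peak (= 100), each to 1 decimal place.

Each Jp atom is independently Jp-48 (p = 0.52422) or Jp-50 (q = 0.47578); the cluster is the binomial expansion (p + q)^2.
P(M) = 0.52422^2 = 0.274807
P(M+2) = 2 × 0.52422^1 × 0.47578^1 = 0.498827
P(M+4) = 0.47578^2 = 0.226367
The M+2 peak is largest (0.498827); scaling to 100 gives 55.1 : 100.0 : 45.4.

55.1 : 100.0 : 45.4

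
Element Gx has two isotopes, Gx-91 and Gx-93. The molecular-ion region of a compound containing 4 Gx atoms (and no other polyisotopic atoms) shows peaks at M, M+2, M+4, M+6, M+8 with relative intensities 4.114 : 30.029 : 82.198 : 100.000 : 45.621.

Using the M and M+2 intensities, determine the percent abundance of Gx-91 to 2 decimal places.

35.40%

Let p = fractional abundance of Gx-91. I(M+2)/I(M) = [C(4,1)·p^3·(1−p)] / p^4 = 4·(1−p)/p = 30.029/4.114 = 7.2992
(1−p)/p = 7.2992/4 = 1.8248  ⇒  p = 1/(1 + 1.8248) = 0.3540
Gx-91: 35.40%, Gx-93: 64.60%.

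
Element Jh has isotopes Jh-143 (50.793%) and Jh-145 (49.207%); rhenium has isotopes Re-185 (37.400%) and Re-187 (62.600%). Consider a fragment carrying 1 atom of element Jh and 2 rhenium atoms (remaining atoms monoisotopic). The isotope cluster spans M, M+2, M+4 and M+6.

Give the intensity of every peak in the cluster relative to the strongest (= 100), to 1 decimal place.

16.5 : 71.4 : 100.0 : 44.9

Element Jh pattern (n=1): 0.50793 : 0.49207
Rhenium pattern (n=2): 0.139876 : 0.468248 : 0.391876
Convolve the two distributions (both contribute in 2-u steps):
  M: 0.50793×0.139876 = 0.071047
  M+2: 0.50793×0.468248 + 0.49207×0.139876 = 0.306666
  M+4: 0.50793×0.391876 + 0.49207×0.468248 = 0.429456
  M+6: 0.49207×0.391876 = 0.192830
Scale to base peak (0.429456) = 100: 16.5 : 71.4 : 100.0 : 44.9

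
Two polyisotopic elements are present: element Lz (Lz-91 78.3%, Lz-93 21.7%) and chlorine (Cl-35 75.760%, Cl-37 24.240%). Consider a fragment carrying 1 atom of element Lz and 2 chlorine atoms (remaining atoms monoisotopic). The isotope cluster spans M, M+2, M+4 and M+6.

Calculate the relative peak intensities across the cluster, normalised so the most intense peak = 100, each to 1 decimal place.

Element Lz pattern (n=1): 0.7830 : 0.2170
Chlorine pattern (n=2): 0.57395776 : 0.36728448 : 0.05875776
Convolve the two distributions (both contribute in 2-u steps):
  M: 0.7830×0.57395776 = 0.449409
  M+2: 0.7830×0.36728448 + 0.2170×0.57395776 = 0.412133
  M+4: 0.7830×0.05875776 + 0.2170×0.36728448 = 0.125708
  M+6: 0.2170×0.05875776 = 0.012750
Scale to base peak (0.449409) = 100: 100.0 : 91.7 : 28.0 : 2.8

100.0 : 91.7 : 28.0 : 2.8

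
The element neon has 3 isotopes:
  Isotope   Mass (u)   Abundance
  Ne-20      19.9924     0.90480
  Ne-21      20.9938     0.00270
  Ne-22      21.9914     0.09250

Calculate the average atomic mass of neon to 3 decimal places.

Average mass = Σ (abundance × isotope mass) = 0.90480 × 19.9924 + 0.00270 × 20.9938 + 0.09250 × 21.9914
= 18.08912 + 0.05668 + 2.03420 = 20.18000 u

20.180 u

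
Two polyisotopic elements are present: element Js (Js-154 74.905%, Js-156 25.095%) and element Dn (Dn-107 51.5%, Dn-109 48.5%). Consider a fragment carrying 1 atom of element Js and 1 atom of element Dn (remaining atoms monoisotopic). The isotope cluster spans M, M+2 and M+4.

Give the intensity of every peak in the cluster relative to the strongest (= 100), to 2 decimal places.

78.32 : 100.00 : 24.71

Element Js pattern (n=1): 0.74905 : 0.25095
Element Dn pattern (n=1): 0.5150 : 0.4850
Convolve the two distributions (both contribute in 2-u steps):
  M: 0.74905×0.5150 = 0.385761
  M+2: 0.74905×0.4850 + 0.25095×0.5150 = 0.492529
  M+4: 0.25095×0.4850 = 0.121711
Scale to base peak (0.492529) = 100: 78.32 : 100.00 : 24.71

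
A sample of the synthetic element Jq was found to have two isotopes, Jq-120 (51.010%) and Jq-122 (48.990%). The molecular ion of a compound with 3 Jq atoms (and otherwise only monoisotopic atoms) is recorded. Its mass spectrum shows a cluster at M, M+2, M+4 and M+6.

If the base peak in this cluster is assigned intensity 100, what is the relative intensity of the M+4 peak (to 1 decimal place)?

96.0

(0.51010 + 0.48990)^3 gives M 0.1327, M+2 0.3824, M+4 0.3673, M+6 0.1176; the largest is M+2.
P(M+2) = C(3,1) × 0.51010^2 × 0.48990^1 = 3 × 0.26020201 × 0.4899 = 0.382419 (base)
P(M+4) = C(3,2) × 0.51010^1 × 0.48990^2 = 3 × 0.5101 × 0.24000201 = 0.367275
Relative intensity = 0.367275 / 0.382419 × 100 = 96.0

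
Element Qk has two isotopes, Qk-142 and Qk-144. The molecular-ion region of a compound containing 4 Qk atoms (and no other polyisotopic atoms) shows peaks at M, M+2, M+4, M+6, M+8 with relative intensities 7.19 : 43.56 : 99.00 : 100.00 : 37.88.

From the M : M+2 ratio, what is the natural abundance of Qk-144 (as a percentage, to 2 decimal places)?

Write p for the Qk-142 fraction. I(M+2)/I(M) = [C(4,1)·p^3·(1−p)] / p^4 = 4·(1−p)/p = 43.56/7.19 = 6.0584
(1−p)/p = 6.0584/4 = 1.5146  ⇒  p = 1/(1 + 1.5146) = 0.3977
Qk-142: 39.77%, Qk-144: 60.23%.

60.23%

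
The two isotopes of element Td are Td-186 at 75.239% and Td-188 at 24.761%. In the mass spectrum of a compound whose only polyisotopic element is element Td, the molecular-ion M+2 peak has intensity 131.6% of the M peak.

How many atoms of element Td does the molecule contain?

The M+2/M ratio from n Td atoms is n · q/p = n · 0.24761/0.75239.
n = 1.316 × 0.75239/0.24761 = 4.00 ≈ 4

4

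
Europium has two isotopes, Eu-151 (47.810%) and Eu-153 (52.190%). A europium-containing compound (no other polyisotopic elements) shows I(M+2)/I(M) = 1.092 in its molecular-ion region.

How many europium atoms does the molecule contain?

For n independent Eu atoms, I(M+2)/I(M) = n · (abundance Eu-153) / (abundance Eu-151) = n · 0.52190/0.47810.
n = 1.092 × 0.47810/0.52190 = 1.00 ≈ 1

1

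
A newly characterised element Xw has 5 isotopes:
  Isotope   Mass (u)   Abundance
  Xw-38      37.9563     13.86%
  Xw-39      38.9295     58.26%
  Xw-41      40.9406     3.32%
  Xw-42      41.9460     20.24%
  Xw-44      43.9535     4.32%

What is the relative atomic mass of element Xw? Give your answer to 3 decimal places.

Average mass = Σ (abundance × isotope mass) = 0.1386 × 37.9563 + 0.5826 × 38.9295 + 0.0332 × 40.9406 + 0.2024 × 41.9460 + 0.0432 × 43.9535
= 5.26074 + 22.68033 + 1.35923 + 8.48987 + 1.89879 = 39.68896 u

39.689 u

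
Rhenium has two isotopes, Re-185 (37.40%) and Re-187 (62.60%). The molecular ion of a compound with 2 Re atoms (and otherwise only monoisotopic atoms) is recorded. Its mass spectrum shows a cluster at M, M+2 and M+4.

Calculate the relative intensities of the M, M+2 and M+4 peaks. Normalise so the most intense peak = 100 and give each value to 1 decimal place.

29.9 : 100.0 : 83.7

Each Re atom is independently Re-185 (p = 0.3740) or Re-187 (q = 0.6260); the cluster is the binomial expansion (p + q)^2.
P(M) = 0.3740^2 = 0.139876
P(M+2) = 2 × 0.3740^1 × 0.6260^1 = 0.468248
P(M+4) = 0.6260^2 = 0.391876
The M+2 peak is largest (0.468248); scaling to 100 gives 29.9 : 100.0 : 83.7.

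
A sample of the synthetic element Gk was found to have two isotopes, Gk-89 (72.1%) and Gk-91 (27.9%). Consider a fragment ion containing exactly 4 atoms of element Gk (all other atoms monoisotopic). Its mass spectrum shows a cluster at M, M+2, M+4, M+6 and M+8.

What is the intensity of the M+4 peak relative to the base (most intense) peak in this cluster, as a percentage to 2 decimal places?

58.04%

Term probabilities: M 0.2702, M+2 0.4183, M+4 0.2428, M+6 0.0626, M+8 0.0061. Base peak = M+2.
P(M+2) = C(4,1) × 0.721^3 × 0.279^1 = 4 × 0.37480536 × 0.2790 = 0.418283 (base)
P(M+4) = C(4,2) × 0.721^2 × 0.279^2 = 6 × 0.519841 × 0.077841 = 0.242790
Relative intensity = 0.242790 / 0.418283 × 100 = 58.04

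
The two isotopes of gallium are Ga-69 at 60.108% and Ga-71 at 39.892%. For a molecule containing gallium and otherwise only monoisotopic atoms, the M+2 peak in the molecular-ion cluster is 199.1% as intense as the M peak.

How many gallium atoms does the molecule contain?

With n Ga atoms, P(M+2)/P(M) = C(n,1)·p^(n−1)q / p^n = n·q/p = n · 0.39892/0.60108.
n = 1.991 × 0.60108/0.39892 = 3.00 ≈ 3

3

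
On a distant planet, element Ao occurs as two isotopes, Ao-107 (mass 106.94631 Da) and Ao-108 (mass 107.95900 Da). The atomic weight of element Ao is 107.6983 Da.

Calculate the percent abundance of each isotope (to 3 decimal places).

Ao-107: 25.743%, Ao-108: 74.257%

With x = fraction of Ao-107 (so Ao-108 is 1 − x):
106.94631·x + 107.95900·(1 − x) = 107.6983
(106.94631 − 107.95900)·x = 107.6983 − 107.95900
x = -0.26070 / -1.01269 = 0.25743 → 25.743% Ao-107, 74.257% Ao-108.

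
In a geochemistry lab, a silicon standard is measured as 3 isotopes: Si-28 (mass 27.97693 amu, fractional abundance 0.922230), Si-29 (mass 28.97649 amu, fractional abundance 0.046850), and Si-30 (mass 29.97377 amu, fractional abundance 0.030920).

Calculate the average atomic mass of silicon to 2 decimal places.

Average mass = Σ (abundance × isotope mass) = 0.922230 × 27.97693 + 0.046850 × 28.97649 + 0.030920 × 29.97377
= 25.801164 + 1.357549 + 0.926789 = 28.085502 amu

28.09 amu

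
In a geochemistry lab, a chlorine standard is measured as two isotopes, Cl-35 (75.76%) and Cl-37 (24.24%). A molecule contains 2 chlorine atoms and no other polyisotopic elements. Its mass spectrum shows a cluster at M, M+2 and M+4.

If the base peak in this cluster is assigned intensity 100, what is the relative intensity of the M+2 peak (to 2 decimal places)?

Binomial terms of (0.7576 + 0.2424)^2: M 0.5740, M+2 0.3673, M+4 0.0588 → M is the base peak.
P(M) = C(2,0) × 0.7576^2 × 0.2424^0 = 1 × 0.57395776 × 1.0000 = 0.573958 (base)
P(M+2) = C(2,1) × 0.7576^1 × 0.2424^1 = 2 × 0.7576 × 0.2424 = 0.367284
Relative intensity = 0.367284 / 0.573958 × 100 = 63.99

63.99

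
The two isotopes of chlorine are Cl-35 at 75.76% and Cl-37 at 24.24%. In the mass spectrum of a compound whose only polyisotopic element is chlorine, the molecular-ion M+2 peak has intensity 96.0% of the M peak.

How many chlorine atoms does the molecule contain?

With n Cl atoms, P(M+2)/P(M) = C(n,1)·p^(n−1)q / p^n = n·q/p = n · 0.2424/0.7576.
n = 0.960 × 0.7576/0.2424 = 3.00 ≈ 3

3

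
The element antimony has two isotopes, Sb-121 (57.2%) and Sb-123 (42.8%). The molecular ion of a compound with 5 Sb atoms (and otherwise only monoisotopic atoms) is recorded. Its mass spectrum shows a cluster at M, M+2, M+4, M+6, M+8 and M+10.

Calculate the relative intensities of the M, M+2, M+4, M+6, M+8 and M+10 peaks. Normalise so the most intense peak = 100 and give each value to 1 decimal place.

17.9 : 66.8 : 100.0 : 74.8 : 28.0 : 4.2

Expanding (0.572 + 0.428)^5:
P(M) = 0.572^5 = 0.061232
P(M+2) = 5 × 0.572^4 × 0.428^1 = 0.229086
P(M+4) = 10 × 0.572^3 × 0.428^2 = 0.342827
P(M+6) = 10 × 0.572^2 × 0.428^3 = 0.256521
P(M+8) = 5 × 0.572^1 × 0.428^4 = 0.095971
P(M+10) = 0.428^5 = 0.014362
The M+4 peak is largest (0.342827); scaling to 100 gives 17.9 : 66.8 : 100.0 : 74.8 : 28.0 : 4.2.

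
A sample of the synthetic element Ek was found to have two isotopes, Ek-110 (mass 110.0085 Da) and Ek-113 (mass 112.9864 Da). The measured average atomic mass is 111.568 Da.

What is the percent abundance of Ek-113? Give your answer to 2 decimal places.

Writing the weighted mean with unknown fraction x of Ek-110:
110.0085·x + 112.9864·(1 − x) = 111.568
(110.0085 − 112.9864)·x = 111.568 − 112.9864
x = -1.4184 / -2.9779 = 0.47631 → 47.63% Ek-110, 52.37% Ek-113.

52.37%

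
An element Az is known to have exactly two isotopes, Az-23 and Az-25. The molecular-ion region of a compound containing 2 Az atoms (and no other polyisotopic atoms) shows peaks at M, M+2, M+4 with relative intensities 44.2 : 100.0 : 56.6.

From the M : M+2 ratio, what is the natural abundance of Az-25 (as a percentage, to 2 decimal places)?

53.08%

Let p = fractional abundance of Az-23. I(M+2)/I(M) = [C(2,1)·p^1·(1−p)] / p^2 = 2·(1−p)/p = 100.0/44.2 = 2.2624
(1−p)/p = 2.2624/2 = 1.1312  ⇒  p = 1/(1 + 1.1312) = 0.4692
Az-23: 46.92%, Az-25: 53.08%.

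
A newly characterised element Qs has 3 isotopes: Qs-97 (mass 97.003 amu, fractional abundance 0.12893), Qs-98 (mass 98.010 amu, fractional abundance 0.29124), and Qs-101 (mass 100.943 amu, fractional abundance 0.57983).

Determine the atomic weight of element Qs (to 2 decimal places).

Average mass = Σ (abundance × isotope mass) = 0.12893 × 97.003 + 0.29124 × 98.010 + 0.57983 × 100.943
= 12.5066 + 28.5444 + 58.5298 = 99.5808 amu

99.58 amu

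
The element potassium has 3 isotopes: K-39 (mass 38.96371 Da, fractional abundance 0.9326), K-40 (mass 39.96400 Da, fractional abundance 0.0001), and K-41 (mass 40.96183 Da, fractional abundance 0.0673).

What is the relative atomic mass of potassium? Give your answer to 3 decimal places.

The abundance-weighted mean is 0.9326 × 38.96371 + 0.0001 × 39.96400 + 0.0673 × 40.96183
= 36.337556 + 0.003996 + 2.756731 = 39.098283 Da

39.098 Da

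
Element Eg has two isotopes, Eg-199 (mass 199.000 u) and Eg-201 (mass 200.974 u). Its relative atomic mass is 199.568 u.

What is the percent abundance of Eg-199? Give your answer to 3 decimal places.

71.226%

Let x be the fractional abundance of Eg-199; then Eg-201 has abundance 1 − x.
199.000·x + 200.974·(1 − x) = 199.568
(199.000 − 200.974)·x = 199.568 − 200.974
x = -1.406 / -1.974 = 0.71226 → 71.226% Eg-199, 28.774% Eg-201.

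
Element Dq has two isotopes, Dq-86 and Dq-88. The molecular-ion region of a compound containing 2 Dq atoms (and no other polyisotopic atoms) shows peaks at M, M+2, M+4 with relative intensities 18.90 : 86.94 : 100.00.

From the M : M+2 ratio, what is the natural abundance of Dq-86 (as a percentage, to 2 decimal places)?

If p is the fraction of Dq that is Dq-86, then I(M+2)/I(M) = [C(2,1)·p^1·(1−p)] / p^2 = 2·(1−p)/p = 86.94/18.90 = 4.6000
(1−p)/p = 4.6000/2 = 2.3000  ⇒  p = 1/(1 + 2.3000) = 0.3030
Dq-86: 30.30%, Dq-88: 69.70%.

30.30%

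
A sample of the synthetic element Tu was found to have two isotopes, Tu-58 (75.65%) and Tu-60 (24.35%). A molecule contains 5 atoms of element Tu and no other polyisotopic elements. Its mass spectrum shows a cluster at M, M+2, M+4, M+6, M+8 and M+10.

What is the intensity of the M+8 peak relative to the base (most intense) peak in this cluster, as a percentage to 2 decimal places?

(0.7565 + 0.2435)^5 gives M 0.2478, M+2 0.3988, M+4 0.2567, M+6 0.0826, M+8 0.0133, M+10 0.0009; the largest is M+2.
P(M+2) = C(5,1) × 0.7565^4 × 0.2435^1 = 5 × 0.32751842 × 0.2435 = 0.398754 (base)
P(M+8) = C(5,4) × 0.7565^1 × 0.2435^4 = 5 × 0.7565 × 0.00351557 = 0.013298
Relative intensity = 0.013298 / 0.398754 × 100 = 3.33

3.33%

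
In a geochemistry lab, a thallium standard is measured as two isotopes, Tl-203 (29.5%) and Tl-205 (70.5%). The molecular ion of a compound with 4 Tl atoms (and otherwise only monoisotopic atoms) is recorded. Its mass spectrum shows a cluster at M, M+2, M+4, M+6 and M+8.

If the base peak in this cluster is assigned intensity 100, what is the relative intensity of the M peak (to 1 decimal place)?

1.8

(0.295 + 0.705)^4 gives M 0.0076, M+2 0.0724, M+4 0.2595, M+6 0.4135, M+8 0.2470; the largest is M+6.
P(M+6) = C(4,3) × 0.295^1 × 0.705^3 = 4 × 0.2950 × 0.35040263 = 0.413475 (base)
P(M) = C(4,0) × 0.295^4 × 0.705^0 = 1 × 0.00757335 × 1.0000 = 0.007573
Relative intensity = 0.007573 / 0.413475 × 100 = 1.8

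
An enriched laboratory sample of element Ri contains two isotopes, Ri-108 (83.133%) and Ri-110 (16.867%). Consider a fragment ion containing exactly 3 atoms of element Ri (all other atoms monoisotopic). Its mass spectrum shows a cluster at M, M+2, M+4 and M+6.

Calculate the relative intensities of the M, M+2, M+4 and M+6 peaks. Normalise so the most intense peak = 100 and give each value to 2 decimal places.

The 3 Ri atoms are independent, so intensities follow the terms of (0.83133 + 0.16867)^3.
P(M) = 0.83133^3 = 0.574540
P(M+2) = 3 × 0.83133^2 × 0.16867^1 = 0.349708
P(M+4) = 3 × 0.83133^1 × 0.16867^2 = 0.070953
P(M+6) = 0.16867^3 = 0.004799
The M peak is largest (0.574540); scaling to 100 gives 100.00 : 60.87 : 12.35 : 0.84.

100.00 : 60.87 : 12.35 : 0.84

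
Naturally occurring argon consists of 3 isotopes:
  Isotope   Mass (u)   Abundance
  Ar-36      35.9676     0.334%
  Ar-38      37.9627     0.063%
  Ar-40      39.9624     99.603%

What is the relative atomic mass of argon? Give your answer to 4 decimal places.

39.9478 u

Average mass = Σ (abundance × isotope mass) = 0.00334 × 35.9676 + 0.00063 × 37.9627 + 0.99603 × 39.9624
= 0.12013 + 0.02392 + 39.80375 = 39.94780 u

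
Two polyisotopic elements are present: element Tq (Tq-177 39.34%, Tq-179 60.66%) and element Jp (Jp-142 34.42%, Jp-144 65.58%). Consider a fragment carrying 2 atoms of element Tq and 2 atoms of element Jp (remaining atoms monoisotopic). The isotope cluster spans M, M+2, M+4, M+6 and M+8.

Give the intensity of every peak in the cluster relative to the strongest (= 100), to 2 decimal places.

4.94 : 34.04 : 87.68 : 100.00 : 42.61

Element Tq pattern (n=2): 0.15476356 : 0.47727288 : 0.36796356
Element Jp pattern (n=2): 0.11847364 : 0.45145272 : 0.43007364
Convolve the two distributions (both contribute in 2-u steps):
  M: 0.15476356×0.11847364 = 0.018335
  M+2: 0.15476356×0.45145272 + 0.47727288×0.11847364 = 0.126413
  M+4: 0.15476356×0.43007364 + 0.47727288×0.45145272 + 0.36796356×0.11847364 = 0.325620
  M+6: 0.47727288×0.43007364 + 0.36796356×0.45145272 = 0.371381
  M+8: 0.36796356×0.43007364 = 0.158251
Scale to base peak (0.371381) = 100: 4.94 : 34.04 : 87.68 : 100.00 : 42.61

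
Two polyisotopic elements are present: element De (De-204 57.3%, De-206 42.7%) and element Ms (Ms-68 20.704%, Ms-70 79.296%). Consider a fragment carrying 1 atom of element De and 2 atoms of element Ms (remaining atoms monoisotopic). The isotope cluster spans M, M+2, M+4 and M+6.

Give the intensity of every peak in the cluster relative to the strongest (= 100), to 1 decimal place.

Element De pattern (n=1): 0.5730 : 0.4270
Element Ms pattern (n=2): 0.04286556 : 0.32834888 : 0.62878556
Convolve the two distributions (both contribute in 2-u steps):
  M: 0.5730×0.04286556 = 0.024562
  M+2: 0.5730×0.32834888 + 0.4270×0.04286556 = 0.206448
  M+4: 0.5730×0.62878556 + 0.4270×0.32834888 = 0.500499
  M+6: 0.4270×0.62878556 = 0.268491
Scale to base peak (0.500499) = 100: 4.9 : 41.2 : 100.0 : 53.6

4.9 : 41.2 : 100.0 : 53.6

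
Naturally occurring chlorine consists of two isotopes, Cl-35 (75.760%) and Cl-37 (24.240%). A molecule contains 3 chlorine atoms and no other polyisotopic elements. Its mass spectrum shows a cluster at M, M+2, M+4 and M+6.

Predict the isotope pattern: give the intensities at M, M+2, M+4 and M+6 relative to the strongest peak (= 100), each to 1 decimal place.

100.0 : 96.0 : 30.7 : 3.3

Each Cl atom is independently Cl-35 (p = 0.75760) or Cl-37 (q = 0.24240); the cluster is the binomial expansion (p + q)^3.
P(M) = 0.75760^3 = 0.434830
P(M+2) = 3 × 0.75760^2 × 0.24240^1 = 0.417382
P(M+4) = 3 × 0.75760^1 × 0.24240^2 = 0.133545
P(M+6) = 0.24240^3 = 0.014243
The M peak is largest (0.434830); scaling to 100 gives 100.0 : 96.0 : 30.7 : 3.3.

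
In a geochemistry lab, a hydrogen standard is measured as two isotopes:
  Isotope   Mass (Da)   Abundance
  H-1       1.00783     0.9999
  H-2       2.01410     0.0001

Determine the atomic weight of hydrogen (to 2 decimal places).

Average mass = Σ (abundance × isotope mass) = 0.9999 × 1.00783 + 0.0001 × 2.01410
= 1.007729 + 0.000201 = 1.007930 Da

1.01 Da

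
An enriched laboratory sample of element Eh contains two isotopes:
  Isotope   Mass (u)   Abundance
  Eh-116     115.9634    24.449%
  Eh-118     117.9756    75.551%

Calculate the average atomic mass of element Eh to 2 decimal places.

117.48 u

The abundance-weighted mean is 0.24449 × 115.9634 + 0.75551 × 117.9756
= 28.35189 + 89.13175 = 117.48364 u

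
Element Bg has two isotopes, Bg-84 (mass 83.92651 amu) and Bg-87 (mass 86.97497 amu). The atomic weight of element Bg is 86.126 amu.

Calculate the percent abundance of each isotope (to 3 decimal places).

Writing the weighted mean with unknown fraction x of Bg-84:
83.92651·x + 86.97497·(1 − x) = 86.126
(83.92651 − 86.97497)·x = 86.126 − 86.97497
x = -0.84897 / -3.04846 = 0.27849 → 27.849% Bg-84, 72.151% Bg-87.

Bg-84: 27.849%, Bg-87: 72.151%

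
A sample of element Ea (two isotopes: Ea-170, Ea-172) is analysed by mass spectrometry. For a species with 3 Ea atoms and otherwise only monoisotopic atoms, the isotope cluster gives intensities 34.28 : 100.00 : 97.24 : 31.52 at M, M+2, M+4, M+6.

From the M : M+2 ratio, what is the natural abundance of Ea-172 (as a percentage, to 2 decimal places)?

49.30%

Write p for the Ea-170 fraction. I(M+2)/I(M) = [C(3,1)·p^2·(1−p)] / p^3 = 3·(1−p)/p = 100.00/34.28 = 2.9172
(1−p)/p = 2.9172/3 = 0.9724  ⇒  p = 1/(1 + 0.9724) = 0.5070
Ea-170: 50.70%, Ea-172: 49.30%.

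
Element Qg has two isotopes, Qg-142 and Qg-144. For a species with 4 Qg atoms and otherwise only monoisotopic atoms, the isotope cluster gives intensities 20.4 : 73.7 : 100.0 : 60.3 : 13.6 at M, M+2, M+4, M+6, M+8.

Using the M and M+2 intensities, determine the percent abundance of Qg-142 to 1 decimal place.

52.5%

If p is the fraction of Qg that is Qg-142, then I(M+2)/I(M) = [C(4,1)·p^3·(1−p)] / p^4 = 4·(1−p)/p = 73.7/20.4 = 3.6127
(1−p)/p = 3.6127/4 = 0.9032  ⇒  p = 1/(1 + 0.9032) = 0.5254
Qg-142: 52.5%, Qg-144: 47.5%.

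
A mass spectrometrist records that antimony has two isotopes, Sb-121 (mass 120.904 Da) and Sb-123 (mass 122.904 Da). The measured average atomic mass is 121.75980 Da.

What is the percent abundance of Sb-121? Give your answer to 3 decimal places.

57.210%

With x = fraction of Sb-121 (so Sb-123 is 1 − x):
120.904·x + 122.904·(1 − x) = 121.75980
(120.904 − 122.904)·x = 121.75980 − 122.904
x = -1.14420 / -2.000 = 0.57210 → 57.210% Sb-121, 42.790% Sb-123.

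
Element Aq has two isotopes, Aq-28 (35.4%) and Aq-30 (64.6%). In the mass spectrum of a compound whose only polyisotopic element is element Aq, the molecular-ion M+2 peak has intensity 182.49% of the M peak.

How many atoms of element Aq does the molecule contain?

1

The M+2/M ratio from n Aq atoms is n · q/p = n · 0.646/0.354.
n = 1.8249 × 0.354/0.646 = 1.00 ≈ 1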